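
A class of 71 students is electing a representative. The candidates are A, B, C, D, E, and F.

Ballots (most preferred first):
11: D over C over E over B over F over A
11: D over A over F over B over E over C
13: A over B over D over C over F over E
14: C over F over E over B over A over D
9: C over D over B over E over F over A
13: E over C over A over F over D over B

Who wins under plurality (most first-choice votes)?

First-place votes: A 13, B 0, C 23, D 22, E 13, F 0.

C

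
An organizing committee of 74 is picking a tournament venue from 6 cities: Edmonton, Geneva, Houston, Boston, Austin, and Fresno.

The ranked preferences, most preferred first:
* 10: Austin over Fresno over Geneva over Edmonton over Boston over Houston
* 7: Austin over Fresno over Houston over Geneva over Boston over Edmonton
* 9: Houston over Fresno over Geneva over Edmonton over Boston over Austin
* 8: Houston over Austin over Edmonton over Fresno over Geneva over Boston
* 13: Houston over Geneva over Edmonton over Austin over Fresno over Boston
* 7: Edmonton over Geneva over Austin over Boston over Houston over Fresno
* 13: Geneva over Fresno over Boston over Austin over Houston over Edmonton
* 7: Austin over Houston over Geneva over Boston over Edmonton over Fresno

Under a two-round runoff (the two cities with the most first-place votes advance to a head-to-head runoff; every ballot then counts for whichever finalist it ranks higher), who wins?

Round 1 first-place votes: Edmonton 7, Geneva 13, Houston 30, Boston 0, Austin 24, Fresno 0. Houston and Austin advance.
Runoff: Houston is ranked above Austin on 30 ballots, Austin above Houston on 44.

Austin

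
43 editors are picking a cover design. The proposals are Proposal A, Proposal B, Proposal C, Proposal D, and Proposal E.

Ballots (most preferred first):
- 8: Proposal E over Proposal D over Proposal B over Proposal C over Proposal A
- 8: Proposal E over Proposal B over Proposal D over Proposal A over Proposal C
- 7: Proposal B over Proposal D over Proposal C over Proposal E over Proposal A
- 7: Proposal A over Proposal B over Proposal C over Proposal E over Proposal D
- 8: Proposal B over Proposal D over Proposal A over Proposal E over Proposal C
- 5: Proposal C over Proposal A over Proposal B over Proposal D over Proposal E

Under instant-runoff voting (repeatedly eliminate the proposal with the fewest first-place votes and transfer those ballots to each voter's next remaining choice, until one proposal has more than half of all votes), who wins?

Round 1: Proposal A 7, Proposal B 15, Proposal C 5, Proposal D 0, Proposal E 16. Proposal D eliminated.
Round 2: Proposal A 7, Proposal B 15, Proposal C 5, Proposal E 16. Proposal C eliminated.
Round 3: Proposal A 12, Proposal B 15, Proposal E 16. Proposal A eliminated.
Round 4: Proposal B 27, Proposal E 16. Proposal B has a majority (≥22).

Proposal B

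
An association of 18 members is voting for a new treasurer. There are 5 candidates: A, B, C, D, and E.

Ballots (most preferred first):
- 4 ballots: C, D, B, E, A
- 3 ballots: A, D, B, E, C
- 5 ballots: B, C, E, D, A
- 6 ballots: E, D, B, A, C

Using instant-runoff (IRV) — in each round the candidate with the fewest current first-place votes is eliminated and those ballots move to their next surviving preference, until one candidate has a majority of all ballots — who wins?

B

Round 1: A 3, B 5, C 4, D 0, E 6. D eliminated.
Round 2: A 3, B 5, C 4, E 6. A eliminated.
Round 3: B 8, C 4, E 6. C eliminated.
Round 4: B 12, E 6. B has a majority (≥10).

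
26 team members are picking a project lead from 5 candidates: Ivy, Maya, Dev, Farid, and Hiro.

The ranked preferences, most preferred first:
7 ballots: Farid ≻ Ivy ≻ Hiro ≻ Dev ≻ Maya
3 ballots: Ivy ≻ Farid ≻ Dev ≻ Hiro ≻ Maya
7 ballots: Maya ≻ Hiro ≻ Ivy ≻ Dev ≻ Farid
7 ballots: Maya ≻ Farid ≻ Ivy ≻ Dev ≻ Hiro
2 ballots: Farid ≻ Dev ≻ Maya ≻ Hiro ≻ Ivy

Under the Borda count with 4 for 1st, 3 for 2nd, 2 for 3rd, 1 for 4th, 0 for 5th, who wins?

Ivy: 7×3 + 3×4 + 7×2 + 7×2 + 2×0 = 61
Maya: 7×0 + 3×0 + 7×4 + 7×4 + 2×2 = 60
Dev: 7×1 + 3×2 + 7×1 + 7×1 + 2×3 = 33
Farid: 7×4 + 3×3 + 7×0 + 7×3 + 2×4 = 66
Hiro: 7×2 + 3×1 + 7×3 + 7×0 + 2×1 = 40

Farid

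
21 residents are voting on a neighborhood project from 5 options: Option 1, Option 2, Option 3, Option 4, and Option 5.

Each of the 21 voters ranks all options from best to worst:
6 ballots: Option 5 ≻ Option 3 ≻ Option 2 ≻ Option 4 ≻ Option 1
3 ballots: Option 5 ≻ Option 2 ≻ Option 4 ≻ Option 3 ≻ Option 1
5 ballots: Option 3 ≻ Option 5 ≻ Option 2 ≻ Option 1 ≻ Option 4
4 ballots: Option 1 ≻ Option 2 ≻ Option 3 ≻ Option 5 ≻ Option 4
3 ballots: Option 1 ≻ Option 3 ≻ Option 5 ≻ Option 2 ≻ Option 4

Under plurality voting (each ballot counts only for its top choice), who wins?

Option 5

First-place votes: Option 1 7, Option 2 0, Option 3 5, Option 4 0, Option 5 9.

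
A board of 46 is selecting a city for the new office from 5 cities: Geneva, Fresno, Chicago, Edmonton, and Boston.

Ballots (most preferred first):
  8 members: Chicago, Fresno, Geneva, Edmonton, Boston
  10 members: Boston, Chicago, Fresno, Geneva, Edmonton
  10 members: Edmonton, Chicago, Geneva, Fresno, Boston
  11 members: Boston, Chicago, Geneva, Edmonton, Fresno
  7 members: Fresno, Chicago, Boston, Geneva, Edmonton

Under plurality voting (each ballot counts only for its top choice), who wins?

Boston

First-place votes: Geneva 0, Fresno 7, Chicago 8, Edmonton 10, Boston 21.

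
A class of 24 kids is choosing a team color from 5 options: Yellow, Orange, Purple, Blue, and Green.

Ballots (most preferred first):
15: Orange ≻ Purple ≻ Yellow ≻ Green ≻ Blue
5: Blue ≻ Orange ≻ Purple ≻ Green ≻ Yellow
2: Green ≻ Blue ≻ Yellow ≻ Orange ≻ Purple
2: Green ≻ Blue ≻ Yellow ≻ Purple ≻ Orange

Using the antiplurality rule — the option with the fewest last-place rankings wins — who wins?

Last-place votes: Yellow 5, Orange 2, Purple 2, Blue 15, Green 0.

Green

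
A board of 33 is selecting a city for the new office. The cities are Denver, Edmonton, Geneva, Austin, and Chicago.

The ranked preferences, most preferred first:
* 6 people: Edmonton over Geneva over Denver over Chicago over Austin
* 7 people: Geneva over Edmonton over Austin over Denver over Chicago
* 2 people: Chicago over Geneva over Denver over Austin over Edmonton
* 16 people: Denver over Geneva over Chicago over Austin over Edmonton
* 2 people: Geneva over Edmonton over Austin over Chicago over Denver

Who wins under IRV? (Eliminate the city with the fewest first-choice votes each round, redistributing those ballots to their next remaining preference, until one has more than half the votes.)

Round 1: Denver 16, Edmonton 6, Geneva 9, Austin 0, Chicago 2. Austin eliminated.
Round 2: Denver 16, Edmonton 6, Geneva 9, Chicago 2. Chicago eliminated.
Round 3: Denver 16, Edmonton 6, Geneva 11. Edmonton eliminated.
Round 4: Denver 16, Geneva 17. Geneva has a majority (≥17).

Geneva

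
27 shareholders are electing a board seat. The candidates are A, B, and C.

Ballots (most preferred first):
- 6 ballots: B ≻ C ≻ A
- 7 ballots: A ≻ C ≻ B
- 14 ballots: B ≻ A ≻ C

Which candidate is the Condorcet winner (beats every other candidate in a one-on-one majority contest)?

B

B vs A: 20–7
B vs C: 20–7
B beats every other candidate.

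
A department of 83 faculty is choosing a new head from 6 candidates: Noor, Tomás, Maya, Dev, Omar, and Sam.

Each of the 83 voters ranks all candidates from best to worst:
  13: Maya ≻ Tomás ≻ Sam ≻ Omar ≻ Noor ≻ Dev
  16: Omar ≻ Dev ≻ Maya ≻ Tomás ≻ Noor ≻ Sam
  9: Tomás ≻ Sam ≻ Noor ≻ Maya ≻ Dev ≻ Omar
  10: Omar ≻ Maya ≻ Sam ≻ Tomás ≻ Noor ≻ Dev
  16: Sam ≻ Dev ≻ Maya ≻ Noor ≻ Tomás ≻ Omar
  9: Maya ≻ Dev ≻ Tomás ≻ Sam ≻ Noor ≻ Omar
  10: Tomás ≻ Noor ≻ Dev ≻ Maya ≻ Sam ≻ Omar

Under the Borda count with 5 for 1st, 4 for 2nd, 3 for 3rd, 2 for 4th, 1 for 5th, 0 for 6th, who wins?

Noor: 13×1 + 16×1 + 9×3 + 10×1 + 16×2 + 9×1 + 10×4 = 147
Tomás: 13×4 + 16×2 + 9×5 + 10×2 + 16×1 + 9×3 + 10×5 = 242
Maya: 13×5 + 16×3 + 9×2 + 10×4 + 16×3 + 9×5 + 10×2 = 284
Dev: 13×0 + 16×4 + 9×1 + 10×0 + 16×4 + 9×4 + 10×3 = 203
Omar: 13×2 + 16×5 + 9×0 + 10×5 + 16×0 + 9×0 + 10×0 = 156
Sam: 13×3 + 16×0 + 9×4 + 10×3 + 16×5 + 9×2 + 10×1 = 213

Maya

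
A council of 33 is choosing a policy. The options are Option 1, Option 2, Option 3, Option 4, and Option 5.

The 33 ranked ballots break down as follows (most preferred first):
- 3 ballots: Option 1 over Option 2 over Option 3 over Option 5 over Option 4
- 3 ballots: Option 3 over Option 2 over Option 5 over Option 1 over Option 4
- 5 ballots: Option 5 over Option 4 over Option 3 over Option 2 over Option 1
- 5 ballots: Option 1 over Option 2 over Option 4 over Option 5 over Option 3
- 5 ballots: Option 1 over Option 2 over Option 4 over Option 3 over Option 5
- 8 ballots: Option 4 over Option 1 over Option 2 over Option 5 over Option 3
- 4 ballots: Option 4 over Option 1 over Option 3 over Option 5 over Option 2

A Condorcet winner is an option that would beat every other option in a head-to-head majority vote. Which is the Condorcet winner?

Option 4 vs Option 1: 17–16
Option 4 vs Option 2: 17–16
Option 4 vs Option 3: 27–6
Option 4 vs Option 5: 22–11
Option 4 beats every other option.

Option 4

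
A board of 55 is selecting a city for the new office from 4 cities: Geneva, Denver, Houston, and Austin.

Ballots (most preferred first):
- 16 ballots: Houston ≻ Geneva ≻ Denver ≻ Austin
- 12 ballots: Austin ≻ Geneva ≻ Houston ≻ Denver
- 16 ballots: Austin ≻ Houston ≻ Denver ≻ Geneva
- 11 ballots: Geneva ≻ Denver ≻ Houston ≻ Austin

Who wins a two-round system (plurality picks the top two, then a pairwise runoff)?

Austin

Round 1 first-place votes: Geneva 11, Denver 0, Houston 16, Austin 28. Austin and Houston advance.
Runoff: Austin is ranked above Houston on 28 ballots, Houston above Austin on 27.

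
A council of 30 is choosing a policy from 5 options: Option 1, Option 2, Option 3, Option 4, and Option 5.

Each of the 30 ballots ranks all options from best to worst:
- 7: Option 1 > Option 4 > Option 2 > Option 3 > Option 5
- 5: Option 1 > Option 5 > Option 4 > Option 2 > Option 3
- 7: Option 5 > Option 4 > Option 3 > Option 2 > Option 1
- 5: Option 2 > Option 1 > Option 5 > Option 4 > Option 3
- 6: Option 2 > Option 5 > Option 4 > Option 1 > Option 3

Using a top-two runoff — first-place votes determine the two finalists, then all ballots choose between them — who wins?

Round 1 first-place votes: Option 1 12, Option 2 11, Option 3 0, Option 4 0, Option 5 7. Option 1 and Option 2 advance.
Runoff: Option 1 is ranked above Option 2 on 12 ballots, Option 2 above Option 1 on 18.

Option 2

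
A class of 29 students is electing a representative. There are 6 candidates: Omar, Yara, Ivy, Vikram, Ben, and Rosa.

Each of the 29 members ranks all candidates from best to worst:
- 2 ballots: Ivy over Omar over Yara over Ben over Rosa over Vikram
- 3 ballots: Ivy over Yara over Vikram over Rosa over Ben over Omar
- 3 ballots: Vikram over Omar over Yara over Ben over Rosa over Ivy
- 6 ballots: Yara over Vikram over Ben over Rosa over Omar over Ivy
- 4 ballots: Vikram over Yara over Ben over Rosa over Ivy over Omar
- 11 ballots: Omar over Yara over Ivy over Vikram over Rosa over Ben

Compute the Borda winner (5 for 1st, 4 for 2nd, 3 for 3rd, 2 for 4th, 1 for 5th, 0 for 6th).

Yara

Omar: 2×4 + 3×0 + 3×4 + 6×1 + 4×0 + 11×5 = 81
Yara: 2×3 + 3×4 + 3×3 + 6×5 + 4×4 + 11×4 = 117
Ivy: 2×5 + 3×5 + 3×0 + 6×0 + 4×1 + 11×3 = 62
Vikram: 2×0 + 3×3 + 3×5 + 6×4 + 4×5 + 11×2 = 90
Ben: 2×2 + 3×1 + 3×2 + 6×3 + 4×3 + 11×0 = 43
Rosa: 2×1 + 3×2 + 3×1 + 6×2 + 4×2 + 11×1 = 42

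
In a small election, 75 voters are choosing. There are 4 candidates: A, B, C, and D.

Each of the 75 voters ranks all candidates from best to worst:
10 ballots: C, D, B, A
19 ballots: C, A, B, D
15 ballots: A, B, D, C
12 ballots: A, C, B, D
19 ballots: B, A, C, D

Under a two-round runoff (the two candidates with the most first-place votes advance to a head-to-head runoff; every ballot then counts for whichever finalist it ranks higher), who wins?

Round 1 first-place votes: A 27, B 19, C 29, D 0. C and A advance.
Runoff: C is ranked above A on 29 ballots, A above C on 46.

A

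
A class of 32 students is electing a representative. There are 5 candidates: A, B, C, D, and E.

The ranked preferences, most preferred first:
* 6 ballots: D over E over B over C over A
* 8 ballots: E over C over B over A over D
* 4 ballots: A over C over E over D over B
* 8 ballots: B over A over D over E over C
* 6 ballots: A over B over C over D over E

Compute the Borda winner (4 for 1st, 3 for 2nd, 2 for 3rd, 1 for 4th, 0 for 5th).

A: 6×0 + 8×1 + 4×4 + 8×3 + 6×4 = 72
B: 6×2 + 8×2 + 4×0 + 8×4 + 6×3 = 78
C: 6×1 + 8×3 + 4×3 + 8×0 + 6×2 = 54
D: 6×4 + 8×0 + 4×1 + 8×2 + 6×1 = 50
E: 6×3 + 8×4 + 4×2 + 8×1 + 6×0 = 66

B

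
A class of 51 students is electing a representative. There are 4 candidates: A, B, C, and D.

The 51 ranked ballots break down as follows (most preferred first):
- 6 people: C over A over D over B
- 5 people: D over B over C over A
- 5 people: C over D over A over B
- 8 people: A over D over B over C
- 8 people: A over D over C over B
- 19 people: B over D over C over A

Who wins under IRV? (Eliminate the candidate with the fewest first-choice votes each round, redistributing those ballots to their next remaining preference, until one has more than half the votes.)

A

Round 1: A 16, B 19, C 11, D 5. D eliminated.
Round 2: A 16, B 24, C 11. C eliminated.
Round 3: A 27, B 24. A has a majority (≥26).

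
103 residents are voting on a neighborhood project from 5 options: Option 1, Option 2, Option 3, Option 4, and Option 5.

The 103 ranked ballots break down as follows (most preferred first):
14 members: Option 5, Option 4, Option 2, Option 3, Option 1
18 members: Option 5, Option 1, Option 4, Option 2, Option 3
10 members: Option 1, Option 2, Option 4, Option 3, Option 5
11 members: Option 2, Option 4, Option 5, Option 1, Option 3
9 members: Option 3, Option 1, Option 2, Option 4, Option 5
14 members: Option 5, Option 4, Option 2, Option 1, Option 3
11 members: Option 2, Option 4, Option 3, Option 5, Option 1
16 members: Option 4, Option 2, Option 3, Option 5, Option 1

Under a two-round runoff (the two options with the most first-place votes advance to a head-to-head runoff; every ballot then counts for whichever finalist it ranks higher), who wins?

Round 1 first-place votes: Option 1 10, Option 2 22, Option 3 9, Option 4 16, Option 5 46. Option 5 and Option 2 advance.
Runoff: Option 5 is ranked above Option 2 on 46 ballots, Option 2 above Option 5 on 57.

Option 2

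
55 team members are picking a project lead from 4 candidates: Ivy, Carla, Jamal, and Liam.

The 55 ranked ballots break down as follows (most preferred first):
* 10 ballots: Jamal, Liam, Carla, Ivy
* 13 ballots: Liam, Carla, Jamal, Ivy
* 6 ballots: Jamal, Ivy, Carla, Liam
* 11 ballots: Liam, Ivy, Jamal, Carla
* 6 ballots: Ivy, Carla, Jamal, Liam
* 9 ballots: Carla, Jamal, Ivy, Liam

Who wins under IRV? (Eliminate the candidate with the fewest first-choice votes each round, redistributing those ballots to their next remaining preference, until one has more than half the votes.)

Jamal

Round 1: Ivy 6, Carla 9, Jamal 16, Liam 24. Ivy eliminated.
Round 2: Carla 15, Jamal 16, Liam 24. Carla eliminated.
Round 3: Jamal 31, Liam 24. Jamal has a majority (≥28).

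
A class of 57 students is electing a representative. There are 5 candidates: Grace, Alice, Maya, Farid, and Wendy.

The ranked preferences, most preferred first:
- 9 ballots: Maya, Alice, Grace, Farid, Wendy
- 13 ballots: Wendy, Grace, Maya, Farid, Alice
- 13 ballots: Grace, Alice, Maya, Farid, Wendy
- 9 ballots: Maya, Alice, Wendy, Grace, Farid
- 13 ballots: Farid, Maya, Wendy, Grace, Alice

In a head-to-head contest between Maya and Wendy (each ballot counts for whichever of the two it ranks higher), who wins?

Maya is ranked above Wendy on 44 ballots; Wendy above Maya on 13.

Maya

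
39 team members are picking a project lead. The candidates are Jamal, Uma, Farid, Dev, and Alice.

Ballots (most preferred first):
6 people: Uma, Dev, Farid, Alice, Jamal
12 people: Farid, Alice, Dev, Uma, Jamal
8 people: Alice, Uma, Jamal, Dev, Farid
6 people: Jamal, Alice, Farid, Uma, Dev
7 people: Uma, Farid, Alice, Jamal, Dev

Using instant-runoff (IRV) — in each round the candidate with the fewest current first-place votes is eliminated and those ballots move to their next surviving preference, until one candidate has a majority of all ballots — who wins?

Round 1: Jamal 6, Uma 13, Farid 12, Dev 0, Alice 8. Dev eliminated.
Round 2: Jamal 6, Uma 13, Farid 12, Alice 8. Jamal eliminated.
Round 3: Uma 13, Farid 12, Alice 14. Farid eliminated.
Round 4: Uma 13, Alice 26. Alice has a majority (≥20).

Alice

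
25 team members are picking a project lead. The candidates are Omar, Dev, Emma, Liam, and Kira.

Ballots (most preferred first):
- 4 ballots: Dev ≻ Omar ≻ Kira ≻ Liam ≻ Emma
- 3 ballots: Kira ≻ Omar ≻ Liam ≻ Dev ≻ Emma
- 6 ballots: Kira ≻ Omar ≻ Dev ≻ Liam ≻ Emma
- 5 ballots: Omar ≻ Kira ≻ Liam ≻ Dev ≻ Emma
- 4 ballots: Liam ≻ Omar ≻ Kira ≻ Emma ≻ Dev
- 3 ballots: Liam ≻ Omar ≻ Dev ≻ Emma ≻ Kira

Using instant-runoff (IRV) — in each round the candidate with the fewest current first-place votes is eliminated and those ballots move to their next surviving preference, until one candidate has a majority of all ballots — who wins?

Round 1: Omar 5, Dev 4, Emma 0, Liam 7, Kira 9. Emma eliminated.
Round 2: Omar 5, Dev 4, Liam 7, Kira 9. Dev eliminated.
Round 3: Omar 9, Liam 7, Kira 9. Liam eliminated.
Round 4: Omar 16, Kira 9. Omar has a majority (≥13).

Omar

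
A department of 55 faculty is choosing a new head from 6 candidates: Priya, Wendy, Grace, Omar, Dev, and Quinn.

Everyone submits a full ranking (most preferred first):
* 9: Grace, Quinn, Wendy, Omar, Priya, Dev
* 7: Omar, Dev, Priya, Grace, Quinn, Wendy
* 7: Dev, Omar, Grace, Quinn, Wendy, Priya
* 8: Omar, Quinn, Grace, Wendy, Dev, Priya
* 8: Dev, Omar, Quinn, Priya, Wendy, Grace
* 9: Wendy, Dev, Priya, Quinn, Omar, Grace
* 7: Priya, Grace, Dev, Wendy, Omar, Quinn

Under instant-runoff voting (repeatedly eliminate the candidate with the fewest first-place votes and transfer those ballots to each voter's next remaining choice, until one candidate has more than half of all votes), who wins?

Dev

Round 1: Priya 7, Wendy 9, Grace 9, Omar 15, Dev 15, Quinn 0. Quinn eliminated.
Round 2: Priya 7, Wendy 9, Grace 9, Omar 15, Dev 15. Priya eliminated.
Round 3: Wendy 9, Grace 16, Omar 15, Dev 15. Wendy eliminated.
Round 4: Grace 16, Omar 15, Dev 24. Omar eliminated.
Round 5: Grace 24, Dev 31. Dev has a majority (≥28).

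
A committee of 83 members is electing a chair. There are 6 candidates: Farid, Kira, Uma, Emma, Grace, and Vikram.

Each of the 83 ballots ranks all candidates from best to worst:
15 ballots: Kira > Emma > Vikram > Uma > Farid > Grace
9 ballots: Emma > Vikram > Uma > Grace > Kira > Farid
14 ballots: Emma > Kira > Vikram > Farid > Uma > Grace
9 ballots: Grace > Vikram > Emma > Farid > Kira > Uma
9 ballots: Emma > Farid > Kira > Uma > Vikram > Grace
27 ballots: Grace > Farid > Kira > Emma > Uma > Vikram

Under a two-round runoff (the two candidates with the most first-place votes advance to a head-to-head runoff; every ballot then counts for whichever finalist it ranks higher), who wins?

Round 1 first-place votes: Farid 0, Kira 15, Uma 0, Emma 32, Grace 36, Vikram 0. Grace and Emma advance.
Runoff: Grace is ranked above Emma on 36 ballots, Emma above Grace on 47.

Emma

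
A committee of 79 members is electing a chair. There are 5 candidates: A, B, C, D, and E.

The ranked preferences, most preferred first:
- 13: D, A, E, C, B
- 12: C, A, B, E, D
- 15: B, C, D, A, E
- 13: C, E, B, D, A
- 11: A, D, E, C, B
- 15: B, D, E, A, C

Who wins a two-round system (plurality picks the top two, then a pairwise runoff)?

Round 1 first-place votes: A 11, B 30, C 25, D 13, E 0. B and C advance.
Runoff: B is ranked above C on 30 ballots, C above B on 49.

C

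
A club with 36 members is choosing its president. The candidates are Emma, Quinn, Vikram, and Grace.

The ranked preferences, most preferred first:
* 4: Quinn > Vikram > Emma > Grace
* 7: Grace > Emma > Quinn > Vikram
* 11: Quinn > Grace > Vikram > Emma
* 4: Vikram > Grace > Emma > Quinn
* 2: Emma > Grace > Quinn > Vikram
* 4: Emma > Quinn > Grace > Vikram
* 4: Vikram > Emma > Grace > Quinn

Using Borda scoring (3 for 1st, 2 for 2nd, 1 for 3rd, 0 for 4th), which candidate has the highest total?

Emma: 4×1 + 7×2 + 11×0 + 4×1 + 2×3 + 4×3 + 4×2 = 48
Quinn: 4×3 + 7×1 + 11×3 + 4×0 + 2×1 + 4×2 + 4×0 = 62
Vikram: 4×2 + 7×0 + 11×1 + 4×3 + 2×0 + 4×0 + 4×3 = 43
Grace: 4×0 + 7×3 + 11×2 + 4×2 + 2×2 + 4×1 + 4×1 = 63

Grace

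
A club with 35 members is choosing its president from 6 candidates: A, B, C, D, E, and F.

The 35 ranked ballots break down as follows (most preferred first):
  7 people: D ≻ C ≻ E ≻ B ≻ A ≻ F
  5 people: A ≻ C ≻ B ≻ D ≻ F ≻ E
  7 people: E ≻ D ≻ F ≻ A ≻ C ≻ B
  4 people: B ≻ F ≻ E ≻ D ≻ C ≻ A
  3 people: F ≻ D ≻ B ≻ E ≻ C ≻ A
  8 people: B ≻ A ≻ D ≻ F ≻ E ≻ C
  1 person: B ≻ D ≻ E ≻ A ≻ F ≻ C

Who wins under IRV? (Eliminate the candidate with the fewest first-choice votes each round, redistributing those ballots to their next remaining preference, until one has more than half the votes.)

B

Round 1: A 5, B 13, C 0, D 7, E 7, F 3. C eliminated.
Round 2: A 5, B 13, D 7, E 7, F 3. F eliminated.
Round 3: A 5, B 13, D 10, E 7. A eliminated.
Round 4: B 18, D 10, E 7. B has a majority (≥18).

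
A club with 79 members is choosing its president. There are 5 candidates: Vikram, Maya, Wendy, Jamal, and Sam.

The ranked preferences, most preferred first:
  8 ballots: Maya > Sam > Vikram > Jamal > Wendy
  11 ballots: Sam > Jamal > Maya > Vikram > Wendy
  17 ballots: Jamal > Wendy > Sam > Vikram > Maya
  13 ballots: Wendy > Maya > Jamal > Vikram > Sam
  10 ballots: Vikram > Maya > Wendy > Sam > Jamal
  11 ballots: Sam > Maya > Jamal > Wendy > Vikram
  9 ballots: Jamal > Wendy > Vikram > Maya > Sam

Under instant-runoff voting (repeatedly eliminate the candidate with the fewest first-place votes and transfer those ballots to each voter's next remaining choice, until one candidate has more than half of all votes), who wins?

Sam

Round 1: Vikram 10, Maya 8, Wendy 13, Jamal 26, Sam 22. Maya eliminated.
Round 2: Vikram 10, Wendy 13, Jamal 26, Sam 30. Vikram eliminated.
Round 3: Wendy 23, Jamal 26, Sam 30. Wendy eliminated.
Round 4: Jamal 39, Sam 40. Sam has a majority (≥40).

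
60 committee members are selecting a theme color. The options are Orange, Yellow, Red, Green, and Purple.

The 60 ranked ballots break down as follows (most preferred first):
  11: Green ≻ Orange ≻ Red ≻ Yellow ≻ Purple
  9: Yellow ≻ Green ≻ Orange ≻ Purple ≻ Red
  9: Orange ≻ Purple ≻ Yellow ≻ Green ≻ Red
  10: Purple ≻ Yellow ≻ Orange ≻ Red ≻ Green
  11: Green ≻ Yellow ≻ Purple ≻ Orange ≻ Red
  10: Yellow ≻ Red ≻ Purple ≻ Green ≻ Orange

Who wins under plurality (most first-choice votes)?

First-place votes: Orange 9, Yellow 19, Red 0, Green 22, Purple 10.

Green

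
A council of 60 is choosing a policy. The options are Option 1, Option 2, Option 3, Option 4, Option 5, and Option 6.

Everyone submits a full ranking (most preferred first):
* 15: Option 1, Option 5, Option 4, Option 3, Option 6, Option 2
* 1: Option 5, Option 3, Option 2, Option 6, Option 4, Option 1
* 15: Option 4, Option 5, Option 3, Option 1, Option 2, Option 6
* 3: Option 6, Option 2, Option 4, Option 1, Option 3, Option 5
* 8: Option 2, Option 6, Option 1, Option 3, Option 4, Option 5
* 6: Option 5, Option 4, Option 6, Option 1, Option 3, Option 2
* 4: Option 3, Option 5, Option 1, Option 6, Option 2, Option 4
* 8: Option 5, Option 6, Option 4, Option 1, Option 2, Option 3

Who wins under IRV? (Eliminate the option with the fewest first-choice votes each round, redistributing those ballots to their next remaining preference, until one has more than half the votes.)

Option 5

Round 1: Option 1 15, Option 2 8, Option 3 4, Option 4 15, Option 5 15, Option 6 3. Option 6 eliminated.
Round 2: Option 1 15, Option 2 11, Option 3 4, Option 4 15, Option 5 15. Option 3 eliminated.
Round 3: Option 1 15, Option 2 11, Option 4 15, Option 5 19. Option 2 eliminated.
Round 4: Option 1 23, Option 4 18, Option 5 19. Option 4 eliminated.
Round 5: Option 1 26, Option 5 34. Option 5 has a majority (≥31).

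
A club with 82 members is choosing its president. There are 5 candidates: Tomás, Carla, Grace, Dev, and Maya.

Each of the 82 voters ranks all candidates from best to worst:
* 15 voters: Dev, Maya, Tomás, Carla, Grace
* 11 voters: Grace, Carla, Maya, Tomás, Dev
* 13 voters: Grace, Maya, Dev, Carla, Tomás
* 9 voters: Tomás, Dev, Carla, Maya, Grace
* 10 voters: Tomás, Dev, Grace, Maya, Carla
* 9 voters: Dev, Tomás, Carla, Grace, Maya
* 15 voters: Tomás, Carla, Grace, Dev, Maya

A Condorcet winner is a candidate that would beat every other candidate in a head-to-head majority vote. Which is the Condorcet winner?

Tomás

Tomás vs Carla: 58–24
Tomás vs Grace: 58–24
Tomás vs Dev: 45–37
Tomás vs Maya: 43–39
Tomás beats every other candidate.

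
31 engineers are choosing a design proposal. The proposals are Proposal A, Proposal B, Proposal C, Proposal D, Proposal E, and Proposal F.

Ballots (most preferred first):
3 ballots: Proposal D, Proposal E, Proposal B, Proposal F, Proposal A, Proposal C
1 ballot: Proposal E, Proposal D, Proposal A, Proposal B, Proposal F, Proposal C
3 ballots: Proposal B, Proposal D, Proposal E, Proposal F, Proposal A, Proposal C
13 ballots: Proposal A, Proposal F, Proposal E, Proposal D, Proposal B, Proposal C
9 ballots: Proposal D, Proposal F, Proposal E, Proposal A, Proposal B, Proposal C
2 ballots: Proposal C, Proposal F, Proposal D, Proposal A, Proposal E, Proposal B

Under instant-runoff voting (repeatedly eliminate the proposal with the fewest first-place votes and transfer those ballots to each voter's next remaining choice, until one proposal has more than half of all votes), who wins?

Round 1: Proposal A 13, Proposal B 3, Proposal C 2, Proposal D 12, Proposal E 1, Proposal F 0. Proposal F eliminated.
Round 2: Proposal A 13, Proposal B 3, Proposal C 2, Proposal D 12, Proposal E 1. Proposal E eliminated.
Round 3: Proposal A 13, Proposal B 3, Proposal C 2, Proposal D 13. Proposal C eliminated.
Round 4: Proposal A 13, Proposal B 3, Proposal D 15. Proposal B eliminated.
Round 5: Proposal A 13, Proposal D 18. Proposal D has a majority (≥16).

Proposal D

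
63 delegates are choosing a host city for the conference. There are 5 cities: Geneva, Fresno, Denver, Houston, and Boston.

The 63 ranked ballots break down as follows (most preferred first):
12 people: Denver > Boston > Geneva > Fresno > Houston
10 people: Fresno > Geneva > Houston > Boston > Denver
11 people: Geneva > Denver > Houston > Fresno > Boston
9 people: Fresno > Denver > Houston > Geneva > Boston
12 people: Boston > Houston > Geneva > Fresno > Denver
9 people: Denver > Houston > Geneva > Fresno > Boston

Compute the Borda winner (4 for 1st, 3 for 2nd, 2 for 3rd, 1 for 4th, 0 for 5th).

Geneva: 12×2 + 10×3 + 11×4 + 9×1 + 12×2 + 9×2 = 149
Fresno: 12×1 + 10×4 + 11×1 + 9×4 + 12×1 + 9×1 = 120
Denver: 12×4 + 10×0 + 11×3 + 9×3 + 12×0 + 9×4 = 144
Houston: 12×0 + 10×2 + 11×2 + 9×2 + 12×3 + 9×3 = 123
Boston: 12×3 + 10×1 + 11×0 + 9×0 + 12×4 + 9×0 = 94

Geneva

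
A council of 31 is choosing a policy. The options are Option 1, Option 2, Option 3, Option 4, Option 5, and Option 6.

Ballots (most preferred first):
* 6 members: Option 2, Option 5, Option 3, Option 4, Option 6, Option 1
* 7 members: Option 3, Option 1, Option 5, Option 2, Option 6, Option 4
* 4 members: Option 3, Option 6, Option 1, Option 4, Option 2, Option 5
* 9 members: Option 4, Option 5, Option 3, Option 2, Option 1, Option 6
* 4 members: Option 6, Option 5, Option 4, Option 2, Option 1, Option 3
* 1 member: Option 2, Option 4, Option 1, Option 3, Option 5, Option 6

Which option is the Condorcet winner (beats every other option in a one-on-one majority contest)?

Option 5

Option 5 vs Option 1: 19–12
Option 5 vs Option 2: 20–11
Option 5 vs Option 3: 19–12
Option 5 vs Option 4: 17–14
Option 5 vs Option 6: 23–8
Option 5 beats every other option.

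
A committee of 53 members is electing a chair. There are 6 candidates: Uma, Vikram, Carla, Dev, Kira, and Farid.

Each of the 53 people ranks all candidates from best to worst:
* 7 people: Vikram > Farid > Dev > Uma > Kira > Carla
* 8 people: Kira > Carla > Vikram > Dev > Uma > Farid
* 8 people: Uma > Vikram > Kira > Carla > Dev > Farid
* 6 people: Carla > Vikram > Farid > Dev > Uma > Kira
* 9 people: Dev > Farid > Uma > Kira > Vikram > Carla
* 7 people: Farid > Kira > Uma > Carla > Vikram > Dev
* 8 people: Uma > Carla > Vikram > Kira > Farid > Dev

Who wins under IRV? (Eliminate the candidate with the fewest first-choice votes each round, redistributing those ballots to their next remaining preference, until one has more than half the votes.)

Uma

Round 1: Uma 16, Vikram 7, Carla 6, Dev 9, Kira 8, Farid 7. Carla eliminated.
Round 2: Uma 16, Vikram 13, Dev 9, Kira 8, Farid 7. Farid eliminated.
Round 3: Uma 16, Vikram 13, Dev 9, Kira 15. Dev eliminated.
Round 4: Uma 25, Vikram 13, Kira 15. Vikram eliminated.
Round 5: Uma 38, Kira 15. Uma has a majority (≥27).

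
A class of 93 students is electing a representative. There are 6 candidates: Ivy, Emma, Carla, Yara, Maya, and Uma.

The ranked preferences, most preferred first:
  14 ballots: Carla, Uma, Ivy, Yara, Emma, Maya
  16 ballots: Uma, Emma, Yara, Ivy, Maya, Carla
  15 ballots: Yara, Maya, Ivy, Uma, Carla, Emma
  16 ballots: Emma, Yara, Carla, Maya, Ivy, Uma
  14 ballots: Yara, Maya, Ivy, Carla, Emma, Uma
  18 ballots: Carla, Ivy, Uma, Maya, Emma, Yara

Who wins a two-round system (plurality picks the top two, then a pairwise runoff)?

Yara

Round 1 first-place votes: Ivy 0, Emma 16, Carla 32, Yara 29, Maya 0, Uma 16. Carla and Yara advance.
Runoff: Carla is ranked above Yara on 32 ballots, Yara above Carla on 61.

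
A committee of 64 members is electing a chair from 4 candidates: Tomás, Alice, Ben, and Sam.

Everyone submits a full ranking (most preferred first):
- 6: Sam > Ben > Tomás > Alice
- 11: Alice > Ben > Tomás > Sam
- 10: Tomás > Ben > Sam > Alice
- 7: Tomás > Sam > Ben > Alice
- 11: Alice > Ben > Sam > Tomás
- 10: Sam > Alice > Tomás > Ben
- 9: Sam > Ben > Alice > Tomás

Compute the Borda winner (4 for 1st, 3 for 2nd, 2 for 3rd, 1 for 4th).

Sam

Tomás: 6×2 + 11×2 + 10×4 + 7×4 + 11×1 + 10×2 + 9×1 = 142
Alice: 6×1 + 11×4 + 10×1 + 7×1 + 11×4 + 10×3 + 9×2 = 159
Ben: 6×3 + 11×3 + 10×3 + 7×2 + 11×3 + 10×1 + 9×3 = 165
Sam: 6×4 + 11×1 + 10×2 + 7×3 + 11×2 + 10×4 + 9×4 = 174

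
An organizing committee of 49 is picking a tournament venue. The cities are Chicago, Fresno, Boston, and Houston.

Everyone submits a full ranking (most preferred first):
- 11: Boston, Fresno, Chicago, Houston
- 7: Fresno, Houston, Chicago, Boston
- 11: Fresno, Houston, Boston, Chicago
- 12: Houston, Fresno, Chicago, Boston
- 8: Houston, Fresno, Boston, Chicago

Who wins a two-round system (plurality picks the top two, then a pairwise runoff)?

Round 1 first-place votes: Chicago 0, Fresno 18, Boston 11, Houston 20. Houston and Fresno advance.
Runoff: Houston is ranked above Fresno on 20 ballots, Fresno above Houston on 29.

Fresno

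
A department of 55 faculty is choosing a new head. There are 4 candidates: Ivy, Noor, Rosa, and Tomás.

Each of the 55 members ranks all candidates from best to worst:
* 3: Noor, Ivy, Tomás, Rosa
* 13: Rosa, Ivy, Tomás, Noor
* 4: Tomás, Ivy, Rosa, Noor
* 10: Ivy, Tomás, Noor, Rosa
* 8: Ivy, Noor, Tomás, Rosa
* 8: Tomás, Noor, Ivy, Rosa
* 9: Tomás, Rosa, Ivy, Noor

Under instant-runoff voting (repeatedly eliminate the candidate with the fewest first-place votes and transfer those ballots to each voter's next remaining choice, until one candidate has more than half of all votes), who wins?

Ivy

Round 1: Ivy 18, Noor 3, Rosa 13, Tomás 21. Noor eliminated.
Round 2: Ivy 21, Rosa 13, Tomás 21. Rosa eliminated.
Round 3: Ivy 34, Tomás 21. Ivy has a majority (≥28).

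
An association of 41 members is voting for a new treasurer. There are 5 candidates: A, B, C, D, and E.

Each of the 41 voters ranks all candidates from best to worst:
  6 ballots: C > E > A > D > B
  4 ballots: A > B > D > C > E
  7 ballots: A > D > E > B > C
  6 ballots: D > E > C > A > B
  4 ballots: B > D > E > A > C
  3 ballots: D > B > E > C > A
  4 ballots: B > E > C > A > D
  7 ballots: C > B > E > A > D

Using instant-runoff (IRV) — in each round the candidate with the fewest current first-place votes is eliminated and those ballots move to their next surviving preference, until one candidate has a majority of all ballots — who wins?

D

Round 1: A 11, B 8, C 13, D 9, E 0. E eliminated.
Round 2: A 11, B 8, C 13, D 9. B eliminated.
Round 3: A 11, C 17, D 13. A eliminated.
Round 4: C 17, D 24. D has a majority (≥21).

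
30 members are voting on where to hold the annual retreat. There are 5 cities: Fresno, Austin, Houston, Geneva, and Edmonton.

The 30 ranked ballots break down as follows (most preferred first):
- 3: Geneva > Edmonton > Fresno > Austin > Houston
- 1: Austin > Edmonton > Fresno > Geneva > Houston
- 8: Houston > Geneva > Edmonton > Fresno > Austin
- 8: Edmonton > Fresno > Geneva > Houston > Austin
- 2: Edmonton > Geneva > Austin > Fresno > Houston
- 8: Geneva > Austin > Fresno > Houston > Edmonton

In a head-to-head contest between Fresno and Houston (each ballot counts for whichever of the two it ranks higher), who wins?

Fresno is ranked above Houston on 22 ballots; Houston above Fresno on 8.

Fresno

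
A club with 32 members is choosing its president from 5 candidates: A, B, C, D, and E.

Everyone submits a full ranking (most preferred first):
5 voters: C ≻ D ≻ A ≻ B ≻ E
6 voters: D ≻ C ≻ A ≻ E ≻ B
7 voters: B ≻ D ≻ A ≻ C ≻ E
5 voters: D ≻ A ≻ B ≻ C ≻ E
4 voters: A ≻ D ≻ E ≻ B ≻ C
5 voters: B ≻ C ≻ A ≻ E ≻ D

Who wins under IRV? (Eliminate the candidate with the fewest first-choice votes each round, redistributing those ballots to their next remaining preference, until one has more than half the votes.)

Round 1: A 4, B 12, C 5, D 11, E 0. E eliminated.
Round 2: A 4, B 12, C 5, D 11. A eliminated.
Round 3: B 12, C 5, D 15. C eliminated.
Round 4: B 12, D 20. D has a majority (≥17).

D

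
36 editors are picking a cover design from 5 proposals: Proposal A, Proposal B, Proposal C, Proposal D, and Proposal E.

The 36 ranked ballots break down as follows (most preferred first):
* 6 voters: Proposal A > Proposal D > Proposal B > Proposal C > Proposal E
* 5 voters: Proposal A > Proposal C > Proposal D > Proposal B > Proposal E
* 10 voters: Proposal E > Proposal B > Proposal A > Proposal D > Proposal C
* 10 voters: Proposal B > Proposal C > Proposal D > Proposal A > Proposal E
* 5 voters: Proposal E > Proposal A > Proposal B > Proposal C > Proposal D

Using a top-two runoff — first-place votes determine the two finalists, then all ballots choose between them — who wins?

Proposal A

Round 1 first-place votes: Proposal A 11, Proposal B 10, Proposal C 0, Proposal D 0, Proposal E 15. Proposal E and Proposal A advance.
Runoff: Proposal E is ranked above Proposal A on 15 ballots, Proposal A above Proposal E on 21.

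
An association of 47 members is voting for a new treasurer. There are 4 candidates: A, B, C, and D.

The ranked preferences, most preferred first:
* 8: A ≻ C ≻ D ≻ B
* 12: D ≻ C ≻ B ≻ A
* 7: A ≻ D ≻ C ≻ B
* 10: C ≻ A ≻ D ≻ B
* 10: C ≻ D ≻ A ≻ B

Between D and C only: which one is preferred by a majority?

D is ranked above C on 19 ballots; C above D on 28.

C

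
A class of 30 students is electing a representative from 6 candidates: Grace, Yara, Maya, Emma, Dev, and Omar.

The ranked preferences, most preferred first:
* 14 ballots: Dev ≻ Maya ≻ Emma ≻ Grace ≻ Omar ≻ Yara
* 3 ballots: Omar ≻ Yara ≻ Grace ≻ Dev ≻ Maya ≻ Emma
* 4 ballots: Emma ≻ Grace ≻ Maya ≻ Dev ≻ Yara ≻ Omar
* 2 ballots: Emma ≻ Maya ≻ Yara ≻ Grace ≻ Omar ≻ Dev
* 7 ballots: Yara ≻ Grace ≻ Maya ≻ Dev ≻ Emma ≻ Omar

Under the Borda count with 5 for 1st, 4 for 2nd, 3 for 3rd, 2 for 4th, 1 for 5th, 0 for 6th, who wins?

Maya

Grace: 14×2 + 3×3 + 4×4 + 2×2 + 7×4 = 85
Yara: 14×0 + 3×4 + 4×1 + 2×3 + 7×5 = 57
Maya: 14×4 + 3×1 + 4×3 + 2×4 + 7×3 = 100
Emma: 14×3 + 3×0 + 4×5 + 2×5 + 7×1 = 79
Dev: 14×5 + 3×2 + 4×2 + 2×0 + 7×2 = 98
Omar: 14×1 + 3×5 + 4×0 + 2×1 + 7×0 = 31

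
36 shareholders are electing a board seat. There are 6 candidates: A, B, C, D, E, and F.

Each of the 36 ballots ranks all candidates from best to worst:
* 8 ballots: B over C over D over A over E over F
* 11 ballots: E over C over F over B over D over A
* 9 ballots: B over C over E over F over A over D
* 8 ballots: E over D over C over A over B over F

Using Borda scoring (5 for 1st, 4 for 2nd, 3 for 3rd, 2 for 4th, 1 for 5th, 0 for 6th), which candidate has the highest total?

C

A: 8×2 + 11×0 + 9×1 + 8×2 = 41
B: 8×5 + 11×2 + 9×5 + 8×1 = 115
C: 8×4 + 11×4 + 9×4 + 8×3 = 136
D: 8×3 + 11×1 + 9×0 + 8×4 = 67
E: 8×1 + 11×5 + 9×3 + 8×5 = 130
F: 8×0 + 11×3 + 9×2 + 8×0 = 51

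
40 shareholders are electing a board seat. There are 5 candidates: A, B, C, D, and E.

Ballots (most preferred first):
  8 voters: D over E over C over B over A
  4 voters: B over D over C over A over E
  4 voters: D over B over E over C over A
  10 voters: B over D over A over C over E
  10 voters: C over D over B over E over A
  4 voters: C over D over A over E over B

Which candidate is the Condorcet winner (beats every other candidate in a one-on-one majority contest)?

D

D vs A: 40–0
D vs B: 26–14
D vs C: 26–14
D vs E: 40–0
D beats every other candidate.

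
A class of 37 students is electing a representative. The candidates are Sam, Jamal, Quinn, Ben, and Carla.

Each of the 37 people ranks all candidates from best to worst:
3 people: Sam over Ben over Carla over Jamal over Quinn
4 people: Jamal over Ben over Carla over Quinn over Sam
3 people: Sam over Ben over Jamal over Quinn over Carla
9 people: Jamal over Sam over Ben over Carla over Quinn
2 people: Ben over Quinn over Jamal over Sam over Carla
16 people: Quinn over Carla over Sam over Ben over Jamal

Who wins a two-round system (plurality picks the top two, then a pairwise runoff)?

Round 1 first-place votes: Sam 6, Jamal 13, Quinn 16, Ben 2, Carla 0. Quinn and Jamal advance.
Runoff: Quinn is ranked above Jamal on 18 ballots, Jamal above Quinn on 19.

Jamal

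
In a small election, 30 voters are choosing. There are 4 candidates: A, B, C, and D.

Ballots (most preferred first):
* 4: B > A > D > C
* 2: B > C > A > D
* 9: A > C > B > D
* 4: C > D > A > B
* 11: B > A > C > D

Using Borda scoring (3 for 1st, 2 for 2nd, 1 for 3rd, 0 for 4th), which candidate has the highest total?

A: 4×2 + 2×1 + 9×3 + 4×1 + 11×2 = 63
B: 4×3 + 2×3 + 9×1 + 4×0 + 11×3 = 60
C: 4×0 + 2×2 + 9×2 + 4×3 + 11×1 = 45
D: 4×1 + 2×0 + 9×0 + 4×2 + 11×0 = 12

A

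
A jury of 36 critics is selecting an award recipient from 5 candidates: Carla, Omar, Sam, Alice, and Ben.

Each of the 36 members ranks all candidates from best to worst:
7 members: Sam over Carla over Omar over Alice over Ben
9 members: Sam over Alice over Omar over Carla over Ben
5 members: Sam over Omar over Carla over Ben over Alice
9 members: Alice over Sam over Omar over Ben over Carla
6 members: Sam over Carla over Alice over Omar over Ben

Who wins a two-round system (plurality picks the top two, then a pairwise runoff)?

Sam

Round 1 first-place votes: Carla 0, Omar 0, Sam 27, Alice 9, Ben 0. Sam and Alice advance.
Runoff: Sam is ranked above Alice on 27 ballots, Alice above Sam on 9.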